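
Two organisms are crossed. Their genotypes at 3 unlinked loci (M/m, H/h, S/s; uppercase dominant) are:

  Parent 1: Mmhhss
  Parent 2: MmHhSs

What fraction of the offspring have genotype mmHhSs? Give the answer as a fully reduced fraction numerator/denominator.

Mmhhss gametes: Mhs×4, mhs×4
MmHhSs gametes: MHS×1, MHs×1, MhS×1, Mhs×1, mHS×1, mHs×1, mhS×1, mhs×1
Mmhhss×MmHhSs grid (8·8=64): MMHhSs=4 MMHhss=4 MMhhSs=4 MMhhss=4 MmHhSs=8 MmHhss=8 MmhhSs=8 Mmhhss=8 mmHhSs=4 mmHhss=4 mmhhSs=4 mmhhss=4
mmHhSs hits 4/64; gcd=4; 4÷4/64÷4 = 1/16

P(mmHhSs) = 1/16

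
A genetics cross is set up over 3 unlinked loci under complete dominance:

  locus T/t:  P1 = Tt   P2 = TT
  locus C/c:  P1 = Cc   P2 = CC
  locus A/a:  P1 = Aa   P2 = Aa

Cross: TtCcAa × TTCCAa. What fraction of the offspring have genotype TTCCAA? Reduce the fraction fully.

P(TTCCAA) = 1/16

TtCcAa gametes: TCA×1, TCa×1, TcA×1, Tca×1, tCA×1, tCa×1, tcA×1, tca×1
TTCCAa gametes: TCA×4, TCa×4
TtCcAa×TTCCAa grid (8·8=64): TTCCAA=4 TTCCAa=8 TTCCaa=4 TTCcAA=4 TTCcAa=8 TTCcaa=4 TtCCAA=4 TtCCAa=8 TtCCaa=4 TtCcAA=4 TtCcAa=8 TtCcaa=4
TTCCAA hits 4/64; gcd=4; 4÷4/64÷4 = 1/16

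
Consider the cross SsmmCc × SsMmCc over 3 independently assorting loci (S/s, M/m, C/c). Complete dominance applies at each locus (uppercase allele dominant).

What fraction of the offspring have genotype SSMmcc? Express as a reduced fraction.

P(SSMmcc) = 1/32

SsmmCc gametes: SmC×2, Smc×2, smC×2, smc×2
SsMmCc gametes: SMC×1, SMc×1, SmC×1, Smc×1, sMC×1, sMc×1, smC×1, smc×1
SsmmCc×SsMmCc grid (8·8=64): SSMmCC=2 SSMmCc=4 SSMmcc=2 SSmmCC=2 SSmmCc=4 SSmmcc=2 SsMmCC=4 SsMmCc=8 SsMmcc=4 SsmmCC=4 SsmmCc=8 Ssmmcc=4 ssMmCC=2 ssMmCc=4 ssMmcc=2 ssmmCC=2 ssmmCc=4 ssmmcc=2
SSMmcc hits 2/64; gcd=2; 2÷2/64÷2 = 1/32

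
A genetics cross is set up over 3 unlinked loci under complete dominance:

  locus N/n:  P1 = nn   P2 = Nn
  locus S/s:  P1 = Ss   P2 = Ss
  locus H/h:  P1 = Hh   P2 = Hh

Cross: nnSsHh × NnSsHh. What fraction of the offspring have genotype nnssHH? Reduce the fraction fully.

P(nnssHH) = 1/32

nnSsHh gametes: nSH×2, nSh×2, nsH×2, nsh×2
NnSsHh gametes: NSH×1, NSh×1, NsH×1, Nsh×1, nSH×1, nSh×1, nsH×1, nsh×1
nnSsHh×NnSsHh grid (8·8=64): NnSSHH=2 NnSSHh=4 NnSShh=2 NnSsHH=4 NnSsHh=8 NnSshh=4 NnssHH=2 NnssHh=4 Nnsshh=2 nnSSHH=2 nnSSHh=4 nnSShh=2 nnSsHH=4 nnSsHh=8 nnSshh=4 nnssHH=2 nnssHh=4 nnsshh=2
nnssHH hits 2/64; gcd=2; 2÷2/64÷2 = 1/32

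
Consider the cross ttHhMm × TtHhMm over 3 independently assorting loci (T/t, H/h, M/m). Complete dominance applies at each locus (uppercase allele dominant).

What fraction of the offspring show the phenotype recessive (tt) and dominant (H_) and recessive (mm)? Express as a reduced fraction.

P(tt H_ mm) = 3/32

ttHhMm gametes: tHM×2, tHm×2, thM×2, thm×2
TtHhMm gametes: THM×1, THm×1, ThM×1, Thm×1, tHM×1, tHm×1, thM×1, thm×1
ttHhMm×TtHhMm grid (8·8=64): TtHHMM=2 TtHHMm=4 TtHHmm=2 TtHhMM=4 TtHhMm=8 TtHhmm=4 TthhMM=2 TthhMm=4 Tthhmm=2 ttHHMM=2 ttHHMm=4 ttHHmm=2 ttHhMM=4 ttHhMm=8 ttHhmm=4 tthhMM=2 tthhMm=4 tthhmm=2
tt H_ mm hits 6/64; gcd=2; 6÷2/64÷2 = 3/32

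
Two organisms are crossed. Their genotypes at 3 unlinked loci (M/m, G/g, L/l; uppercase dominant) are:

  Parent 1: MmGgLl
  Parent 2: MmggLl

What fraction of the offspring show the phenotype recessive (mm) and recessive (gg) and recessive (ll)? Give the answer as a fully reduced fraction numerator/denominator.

MmGgLl gametes: MGL×1, MGl×1, MgL×1, Mgl×1, mGL×1, mGl×1, mgL×1, mgl×1
MmggLl gametes: MgL×2, Mgl×2, mgL×2, mgl×2
MmGgLl×MmggLl grid (8·8=64): MMGgLL=2 MMGgLl=4 MMGgll=2 MMggLL=2 MMggLl=4 MMggll=2 MmGgLL=4 MmGgLl=8 MmGgll=4 MmggLL=4 MmggLl=8 Mmggll=4 mmGgLL=2 mmGgLl=4 mmGgll=2 mmggLL=2 mmggLl=4 mmggll=2
mm gg ll hits 2/64; gcd=2; 2÷2/64÷2 = 1/32

P(mm gg ll) = 1/32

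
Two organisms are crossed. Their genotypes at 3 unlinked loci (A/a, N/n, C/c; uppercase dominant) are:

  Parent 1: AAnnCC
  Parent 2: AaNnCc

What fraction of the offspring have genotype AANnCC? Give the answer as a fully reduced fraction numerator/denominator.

P(AANnCC) = 1/8

AAnnCC gametes: AnC×8
AaNnCc gametes: ANC×1, ANc×1, AnC×1, Anc×1, aNC×1, aNc×1, anC×1, anc×1
AAnnCC×AaNnCc grid (8·8=64): AANnCC=8 AANnCc=8 AAnnCC=8 AAnnCc=8 AaNnCC=8 AaNnCc=8 AannCC=8 AannCc=8
AANnCC hits 8/64; gcd=8; 8÷8/64÷8 = 1/8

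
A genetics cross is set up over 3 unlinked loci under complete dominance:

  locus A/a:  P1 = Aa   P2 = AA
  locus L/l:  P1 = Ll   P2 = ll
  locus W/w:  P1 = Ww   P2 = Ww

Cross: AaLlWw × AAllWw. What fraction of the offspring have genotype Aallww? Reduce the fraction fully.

AaLlWw gametes: ALW×1, ALw×1, AlW×1, Alw×1, aLW×1, aLw×1, alW×1, alw×1
AAllWw gametes: AlW×4, Alw×4
AaLlWw×AAllWw grid (8·8=64): AALlWW=4 AALlWw=8 AALlww=4 AAllWW=4 AAllWw=8 AAllww=4 AaLlWW=4 AaLlWw=8 AaLlww=4 AallWW=4 AallWw=8 Aallww=4
Aallww hits 4/64; gcd=4; 4÷4/64÷4 = 1/16

P(Aallww) = 1/16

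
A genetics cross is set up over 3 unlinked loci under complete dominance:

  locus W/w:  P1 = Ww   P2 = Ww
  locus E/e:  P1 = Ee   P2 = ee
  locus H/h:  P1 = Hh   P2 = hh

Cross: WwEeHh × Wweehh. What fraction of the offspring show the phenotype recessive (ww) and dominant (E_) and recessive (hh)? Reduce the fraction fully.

WwEeHh gametes: WEH×1, WEh×1, WeH×1, Weh×1, wEH×1, wEh×1, weH×1, weh×1
Wweehh gametes: Weh×4, weh×4
WwEeHh×Wweehh grid (8·8=64): WWEeHh=4 WWEehh=4 WWeeHh=4 WWeehh=4 WwEeHh=8 WwEehh=8 WweeHh=8 Wweehh=8 wwEeHh=4 wwEehh=4 wweeHh=4 wweehh=4
ww E_ hh hits 4/64; gcd=4; 4÷4/64÷4 = 1/16

P(ww E_ hh) = 1/16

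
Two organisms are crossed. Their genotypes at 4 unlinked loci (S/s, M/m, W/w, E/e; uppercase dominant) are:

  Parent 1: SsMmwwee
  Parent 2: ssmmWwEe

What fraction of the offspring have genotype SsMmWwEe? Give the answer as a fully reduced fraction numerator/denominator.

P(SsMmWwEe) = 1/16

SsMmwwee gametes: SMwe×4, Smwe×4, sMwe×4, smwe×4
ssmmWwEe gametes: smWE×4, smWe×4, smwE×4, smwe×4
SsMmwwee×ssmmWwEe grid (16·16=256): SsMmWwEe=16 SsMmWwee=16 SsMmwwEe=16 SsMmwwee=16 SsmmWwEe=16 SsmmWwee=16 SsmmwwEe=16 Ssmmwwee=16 ssMmWwEe=16 ssMmWwee=16 ssMmwwEe=16 ssMmwwee=16 ssmmWwEe=16 ssmmWwee=16 ssmmwwEe=16 ssmmwwee=16
SsMmWwEe hits 16/256; gcd=16; 16÷16/256÷16 = 1/16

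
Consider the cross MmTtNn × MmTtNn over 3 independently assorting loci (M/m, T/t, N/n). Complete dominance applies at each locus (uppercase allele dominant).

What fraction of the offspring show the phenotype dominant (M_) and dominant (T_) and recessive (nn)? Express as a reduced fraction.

P(M_ T_ nn) = 9/64

MmTtNn gametes: MTN×1, MTn×1, MtN×1, Mtn×1, mTN×1, mTn×1, mtN×1, mtn×1
MmTtNn gametes: MTN×1, MTn×1, MtN×1, Mtn×1, mTN×1, mTn×1, mtN×1, mtn×1
MmTtNn×MmTtNn grid (8·8=64): MMTTNN=1 MMTTNn=2 MMTTnn=1 MMTtNN=2 MMTtNn=4 MMTtnn=2 MMttNN=1 MMttNn=2 MMttnn=1 MmTTNN=2 MmTTNn=4 MmTTnn=2 MmTtNN=4 MmTtNn=8 MmTtnn=4 MmttNN=2 MmttNn=4 Mmttnn=2 mmTTNN=1 mmTTNn=2 mmTTnn=1 mmTtNN=2 mmTtNn=4 mmTtnn=2 mmttNN=1 mmttNn=2 mmttnn=1
M_ T_ nn hits 9/64; gcd=1; 9÷1/64÷1 = 9/64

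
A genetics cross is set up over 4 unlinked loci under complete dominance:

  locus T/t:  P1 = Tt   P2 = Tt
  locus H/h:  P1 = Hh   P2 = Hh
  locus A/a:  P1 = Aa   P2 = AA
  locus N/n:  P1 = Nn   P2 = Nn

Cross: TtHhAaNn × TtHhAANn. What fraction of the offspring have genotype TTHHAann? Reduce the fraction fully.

TtHhAaNn gametes: THAN×1, THAn×1, THaN×1, THan×1, ThAN×1, ThAn×1, ThaN×1, Than×1, tHAN×1, tHAn×1, tHaN×1, tHan×1, thAN×1, thAn×1, thaN×1, than×1
TtHhAANn gametes: THAN×2, THAn×2, ThAN×2, ThAn×2, tHAN×2, tHAn×2, thAN×2, thAn×2
TtHhAaNn×TtHhAANn grid (16·16=256): TTHHAANN=2 TTHHAANn=4 TTHHAAnn=2 TTHHAaNN=2 TTHHAaNn=4 TTHHAann=2 TTHhAANN=4 TTHhAANn=8 TTHhAAnn=4 TTHhAaNN=4 TTHhAaNn=8 TTHhAann=4 TThhAANN=2 TThhAANn=4 TThhAAnn=2 TThhAaNN=2 TThhAaNn=4 TThhAann=2 TtHHAANN=4 TtHHAANn=8 TtHHAAnn=4 TtHHAaNN=4 TtHHAaNn=8 TtHHAann=4 TtHhAANN=8 TtHhAANn=16 TtHhAAnn=8 TtHhAaNN=8 TtHhAaNn=16 TtHhAann=8 TthhAANN=4 TthhAANn=8 TthhAAnn=4 TthhAaNN=4 TthhAaNn=8 TthhAann=4 ttHHAANN=2 ttHHAANn=4 ttHHAAnn=2 ttHHAaNN=2 ttHHAaNn=4 ttHHAann=2 ttHhAANN=4 ttHhAANn=8 ttHhAAnn=4 ttHhAaNN=4 ttHhAaNn=8 ttHhAann=4 tthhAANN=2 tthhAANn=4 tthhAAnn=2 tthhAaNN=2 tthhAaNn=4 tthhAann=2
TTHHAann hits 2/256; gcd=2; 2÷2/256÷2 = 1/128

P(TTHHAann) = 1/128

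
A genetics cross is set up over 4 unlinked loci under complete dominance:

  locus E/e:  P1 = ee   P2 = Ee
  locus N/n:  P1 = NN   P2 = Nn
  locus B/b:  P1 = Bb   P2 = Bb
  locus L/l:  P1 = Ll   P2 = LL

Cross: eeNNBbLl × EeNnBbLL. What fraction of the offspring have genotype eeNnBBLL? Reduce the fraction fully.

eeNNBbLl gametes: eNBL×4, eNBl×4, eNbL×4, eNbl×4
EeNnBbLL gametes: ENBL×2, ENbL×2, EnBL×2, EnbL×2, eNBL×2, eNbL×2, enBL×2, enbL×2
eeNNBbLl×EeNnBbLL grid (16·16=256): EeNNBBLL=8 EeNNBBLl=8 EeNNBbLL=16 EeNNBbLl=16 EeNNbbLL=8 EeNNbbLl=8 EeNnBBLL=8 EeNnBBLl=8 EeNnBbLL=16 EeNnBbLl=16 EeNnbbLL=8 EeNnbbLl=8 eeNNBBLL=8 eeNNBBLl=8 eeNNBbLL=16 eeNNBbLl=16 eeNNbbLL=8 eeNNbbLl=8 eeNnBBLL=8 eeNnBBLl=8 eeNnBbLL=16 eeNnBbLl=16 eeNnbbLL=8 eeNnbbLl=8
eeNnBBLL hits 8/256; gcd=8; 8÷8/256÷8 = 1/32

P(eeNnBBLL) = 1/32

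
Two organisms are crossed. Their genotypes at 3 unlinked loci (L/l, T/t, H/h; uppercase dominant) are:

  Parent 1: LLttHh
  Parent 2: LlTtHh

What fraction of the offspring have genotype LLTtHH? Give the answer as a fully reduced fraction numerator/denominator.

P(LLTtHH) = 1/16

LLttHh gametes: LtH×4, Lth×4
LlTtHh gametes: LTH×1, LTh×1, LtH×1, Lth×1, lTH×1, lTh×1, ltH×1, lth×1
LLttHh×LlTtHh grid (8·8=64): LLTtHH=4 LLTtHh=8 LLTthh=4 LLttHH=4 LLttHh=8 LLtthh=4 LlTtHH=4 LlTtHh=8 LlTthh=4 LlttHH=4 LlttHh=8 Lltthh=4
LLTtHH hits 4/64; gcd=4; 4÷4/64÷4 = 1/16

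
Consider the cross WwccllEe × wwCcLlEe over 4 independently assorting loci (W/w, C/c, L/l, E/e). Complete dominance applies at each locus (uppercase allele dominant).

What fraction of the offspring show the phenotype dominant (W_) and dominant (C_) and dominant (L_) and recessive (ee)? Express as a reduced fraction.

P(W_ C_ L_ ee) = 1/32

WwccllEe gametes: WclE×4, Wcle×4, wclE×4, wcle×4
wwCcLlEe gametes: wCLE×2, wCLe×2, wClE×2, wCle×2, wcLE×2, wcLe×2, wclE×2, wcle×2
WwccllEe×wwCcLlEe grid (16·16=256): WwCcLlEE=8 WwCcLlEe=16 WwCcLlee=8 WwCcllEE=8 WwCcllEe=16 WwCcllee=8 WwccLlEE=8 WwccLlEe=16 WwccLlee=8 WwccllEE=8 WwccllEe=16 Wwccllee=8 wwCcLlEE=8 wwCcLlEe=16 wwCcLlee=8 wwCcllEE=8 wwCcllEe=16 wwCcllee=8 wwccLlEE=8 wwccLlEe=16 wwccLlee=8 wwccllEE=8 wwccllEe=16 wwccllee=8
W_ C_ L_ ee hits 8/256; gcd=8; 8÷8/256÷8 = 1/32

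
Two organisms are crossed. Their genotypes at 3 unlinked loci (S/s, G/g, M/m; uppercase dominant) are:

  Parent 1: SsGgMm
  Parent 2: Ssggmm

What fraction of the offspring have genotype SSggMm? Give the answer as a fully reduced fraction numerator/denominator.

SsGgMm gametes: SGM×1, SGm×1, SgM×1, Sgm×1, sGM×1, sGm×1, sgM×1, sgm×1
Ssggmm gametes: Sgm×4, sgm×4
SsGgMm×Ssggmm grid (8·8=64): SSGgMm=4 SSGgmm=4 SSggMm=4 SSggmm=4 SsGgMm=8 SsGgmm=8 SsggMm=8 Ssggmm=8 ssGgMm=4 ssGgmm=4 ssggMm=4 ssggmm=4
SSggMm hits 4/64; gcd=4; 4÷4/64÷4 = 1/16

P(SSggMm) = 1/16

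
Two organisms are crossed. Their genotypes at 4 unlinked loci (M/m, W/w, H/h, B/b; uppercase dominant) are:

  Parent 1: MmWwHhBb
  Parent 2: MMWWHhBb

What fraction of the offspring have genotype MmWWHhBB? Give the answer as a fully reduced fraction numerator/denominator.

MmWwHhBb gametes: MWHB×1, MWHb×1, MWhB×1, MWhb×1, MwHB×1, MwHb×1, MwhB×1, Mwhb×1, mWHB×1, mWHb×1, mWhB×1, mWhb×1, mwHB×1, mwHb×1, mwhB×1, mwhb×1
MMWWHhBb gametes: MWHB×4, MWHb×4, MWhB×4, MWhb×4
MmWwHhBb×MMWWHhBb grid (16·16=256): MMWWHHBB=4 MMWWHHBb=8 MMWWHHbb=4 MMWWHhBB=8 MMWWHhBb=16 MMWWHhbb=8 MMWWhhBB=4 MMWWhhBb=8 MMWWhhbb=4 MMWwHHBB=4 MMWwHHBb=8 MMWwHHbb=4 MMWwHhBB=8 MMWwHhBb=16 MMWwHhbb=8 MMWwhhBB=4 MMWwhhBb=8 MMWwhhbb=4 MmWWHHBB=4 MmWWHHBb=8 MmWWHHbb=4 MmWWHhBB=8 MmWWHhBb=16 MmWWHhbb=8 MmWWhhBB=4 MmWWhhBb=8 MmWWhhbb=4 MmWwHHBB=4 MmWwHHBb=8 MmWwHHbb=4 MmWwHhBB=8 MmWwHhBb=16 MmWwHhbb=8 MmWwhhBB=4 MmWwhhBb=8 MmWwhhbb=4
MmWWHhBB hits 8/256; gcd=8; 8÷8/256÷8 = 1/32

P(MmWWHhBB) = 1/32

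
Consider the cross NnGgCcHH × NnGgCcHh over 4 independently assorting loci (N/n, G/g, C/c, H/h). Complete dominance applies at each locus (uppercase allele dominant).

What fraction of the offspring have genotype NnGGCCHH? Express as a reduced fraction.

NnGgCcHH gametes: NGCH×2, NGcH×2, NgCH×2, NgcH×2, nGCH×2, nGcH×2, ngCH×2, ngcH×2
NnGgCcHh gametes: NGCH×1, NGCh×1, NGcH×1, NGch×1, NgCH×1, NgCh×1, NgcH×1, Ngch×1, nGCH×1, nGCh×1, nGcH×1, nGch×1, ngCH×1, ngCh×1, ngcH×1, ngch×1
NnGgCcHH×NnGgCcHh grid (16·16=256): NNGGCCHH=2 NNGGCCHh=2 NNGGCcHH=4 NNGGCcHh=4 NNGGccHH=2 NNGGccHh=2 NNGgCCHH=4 NNGgCCHh=4 NNGgCcHH=8 NNGgCcHh=8 NNGgccHH=4 NNGgccHh=4 NNggCCHH=2 NNggCCHh=2 NNggCcHH=4 NNggCcHh=4 NNggccHH=2 NNggccHh=2 NnGGCCHH=4 NnGGCCHh=4 NnGGCcHH=8 NnGGCcHh=8 NnGGccHH=4 NnGGccHh=4 NnGgCCHH=8 NnGgCCHh=8 NnGgCcHH=16 NnGgCcHh=16 NnGgccHH=8 NnGgccHh=8 NnggCCHH=4 NnggCCHh=4 NnggCcHH=8 NnggCcHh=8 NnggccHH=4 NnggccHh=4 nnGGCCHH=2 nnGGCCHh=2 nnGGCcHH=4 nnGGCcHh=4 nnGGccHH=2 nnGGccHh=2 nnGgCCHH=4 nnGgCCHh=4 nnGgCcHH=8 nnGgCcHh=8 nnGgccHH=4 nnGgccHh=4 nnggCCHH=2 nnggCCHh=2 nnggCcHH=4 nnggCcHh=4 nnggccHH=2 nnggccHh=2
NnGGCCHH hits 4/256; gcd=4; 4÷4/256÷4 = 1/64

P(NnGGCCHH) = 1/64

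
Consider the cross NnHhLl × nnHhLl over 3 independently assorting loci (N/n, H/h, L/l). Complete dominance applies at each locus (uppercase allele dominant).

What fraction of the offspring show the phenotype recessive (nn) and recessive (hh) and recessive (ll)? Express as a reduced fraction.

P(nn hh ll) = 1/32

NnHhLl gametes: NHL×1, NHl×1, NhL×1, Nhl×1, nHL×1, nHl×1, nhL×1, nhl×1
nnHhLl gametes: nHL×2, nHl×2, nhL×2, nhl×2
NnHhLl×nnHhLl grid (8·8=64): NnHHLL=2 NnHHLl=4 NnHHll=2 NnHhLL=4 NnHhLl=8 NnHhll=4 NnhhLL=2 NnhhLl=4 Nnhhll=2 nnHHLL=2 nnHHLl=4 nnHHll=2 nnHhLL=4 nnHhLl=8 nnHhll=4 nnhhLL=2 nnhhLl=4 nnhhll=2
nn hh ll hits 2/64; gcd=2; 2÷2/64÷2 = 1/32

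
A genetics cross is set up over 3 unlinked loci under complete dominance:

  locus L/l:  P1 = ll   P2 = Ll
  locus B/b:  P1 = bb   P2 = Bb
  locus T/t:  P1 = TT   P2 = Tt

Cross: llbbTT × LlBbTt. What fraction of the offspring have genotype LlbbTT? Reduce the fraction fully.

P(LlbbTT) = 1/8

llbbTT gametes: lbT×8
LlBbTt gametes: LBT×1, LBt×1, LbT×1, Lbt×1, lBT×1, lBt×1, lbT×1, lbt×1
llbbTT×LlBbTt grid (8·8=64): LlBbTT=8 LlBbTt=8 LlbbTT=8 LlbbTt=8 llBbTT=8 llBbTt=8 llbbTT=8 llbbTt=8
LlbbTT hits 8/64; gcd=8; 8÷8/64÷8 = 1/8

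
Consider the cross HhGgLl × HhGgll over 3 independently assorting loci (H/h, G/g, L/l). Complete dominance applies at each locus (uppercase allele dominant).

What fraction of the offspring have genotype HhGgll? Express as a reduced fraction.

P(HhGgll) = 1/8

HhGgLl gametes: HGL×1, HGl×1, HgL×1, Hgl×1, hGL×1, hGl×1, hgL×1, hgl×1
HhGgll gametes: HGl×2, Hgl×2, hGl×2, hgl×2
HhGgLl×HhGgll grid (8·8=64): HHGGLl=2 HHGGll=2 HHGgLl=4 HHGgll=4 HHggLl=2 HHggll=2 HhGGLl=4 HhGGll=4 HhGgLl=8 HhGgll=8 HhggLl=4 Hhggll=4 hhGGLl=2 hhGGll=2 hhGgLl=4 hhGgll=4 hhggLl=2 hhggll=2
HhGgll hits 8/64; gcd=8; 8÷8/64÷8 = 1/8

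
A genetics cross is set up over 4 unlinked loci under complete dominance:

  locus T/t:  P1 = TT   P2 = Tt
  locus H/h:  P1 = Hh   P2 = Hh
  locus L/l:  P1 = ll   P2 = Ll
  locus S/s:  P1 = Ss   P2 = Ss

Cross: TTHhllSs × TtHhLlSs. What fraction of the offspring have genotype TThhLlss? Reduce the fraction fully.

P(TThhLlss) = 1/64

TTHhllSs gametes: THlS×4, THls×4, ThlS×4, Thls×4
TtHhLlSs gametes: THLS×1, THLs×1, THlS×1, THls×1, ThLS×1, ThLs×1, ThlS×1, Thls×1, tHLS×1, tHLs×1, tHlS×1, tHls×1, thLS×1, thLs×1, thlS×1, thls×1
TTHhllSs×TtHhLlSs grid (16·16=256): TTHHLlSS=4 TTHHLlSs=8 TTHHLlss=4 TTHHllSS=4 TTHHllSs=8 TTHHllss=4 TTHhLlSS=8 TTHhLlSs=16 TTHhLlss=8 TTHhllSS=8 TTHhllSs=16 TTHhllss=8 TThhLlSS=4 TThhLlSs=8 TThhLlss=4 TThhllSS=4 TThhllSs=8 TThhllss=4 TtHHLlSS=4 TtHHLlSs=8 TtHHLlss=4 TtHHllSS=4 TtHHllSs=8 TtHHllss=4 TtHhLlSS=8 TtHhLlSs=16 TtHhLlss=8 TtHhllSS=8 TtHhllSs=16 TtHhllss=8 TthhLlSS=4 TthhLlSs=8 TthhLlss=4 TthhllSS=4 TthhllSs=8 Tthhllss=4
TThhLlss hits 4/256; gcd=4; 4÷4/256÷4 = 1/64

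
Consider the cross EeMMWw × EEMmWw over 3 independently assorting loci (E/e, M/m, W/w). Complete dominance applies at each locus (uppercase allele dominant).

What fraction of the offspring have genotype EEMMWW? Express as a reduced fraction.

EeMMWw gametes: EMW×2, EMw×2, eMW×2, eMw×2
EEMmWw gametes: EMW×2, EMw×2, EmW×2, Emw×2
EeMMWw×EEMmWw grid (8·8=64): EEMMWW=4 EEMMWw=8 EEMMww=4 EEMmWW=4 EEMmWw=8 EEMmww=4 EeMMWW=4 EeMMWw=8 EeMMww=4 EeMmWW=4 EeMmWw=8 EeMmww=4
EEMMWW hits 4/64; gcd=4; 4÷4/64÷4 = 1/16

P(EEMMWW) = 1/16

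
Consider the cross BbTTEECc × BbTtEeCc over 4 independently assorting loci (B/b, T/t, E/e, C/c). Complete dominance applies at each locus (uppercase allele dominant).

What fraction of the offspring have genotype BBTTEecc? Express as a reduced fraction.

BbTTEECc gametes: BTEC×4, BTEc×4, bTEC×4, bTEc×4
BbTtEeCc gametes: BTEC×1, BTEc×1, BTeC×1, BTec×1, BtEC×1, BtEc×1, BteC×1, Btec×1, bTEC×1, bTEc×1, bTeC×1, bTec×1, btEC×1, btEc×1, bteC×1, btec×1
BbTTEECc×BbTtEeCc grid (16·16=256): BBTTEECC=4 BBTTEECc=8 BBTTEEcc=4 BBTTEeCC=4 BBTTEeCc=8 BBTTEecc=4 BBTtEECC=4 BBTtEECc=8 BBTtEEcc=4 BBTtEeCC=4 BBTtEeCc=8 BBTtEecc=4 BbTTEECC=8 BbTTEECc=16 BbTTEEcc=8 BbTTEeCC=8 BbTTEeCc=16 BbTTEecc=8 BbTtEECC=8 BbTtEECc=16 BbTtEEcc=8 BbTtEeCC=8 BbTtEeCc=16 BbTtEecc=8 bbTTEECC=4 bbTTEECc=8 bbTTEEcc=4 bbTTEeCC=4 bbTTEeCc=8 bbTTEecc=4 bbTtEECC=4 bbTtEECc=8 bbTtEEcc=4 bbTtEeCC=4 bbTtEeCc=8 bbTtEecc=4
BBTTEecc hits 4/256; gcd=4; 4÷4/256÷4 = 1/64

P(BBTTEecc) = 1/64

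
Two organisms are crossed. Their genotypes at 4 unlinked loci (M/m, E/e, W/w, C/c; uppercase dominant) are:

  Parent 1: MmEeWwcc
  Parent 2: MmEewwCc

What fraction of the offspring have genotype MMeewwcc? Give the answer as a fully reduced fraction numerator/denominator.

MmEeWwcc gametes: MEWc×2, MEwc×2, MeWc×2, Mewc×2, mEWc×2, mEwc×2, meWc×2, mewc×2
MmEewwCc gametes: MEwC×2, MEwc×2, MewC×2, Mewc×2, mEwC×2, mEwc×2, mewC×2, mewc×2
MmEeWwcc×MmEewwCc grid (16·16=256): MMEEWwCc=4 MMEEWwcc=4 MMEEwwCc=4 MMEEwwcc=4 MMEeWwCc=8 MMEeWwcc=8 MMEewwCc=8 MMEewwcc=8 MMeeWwCc=4 MMeeWwcc=4 MMeewwCc=4 MMeewwcc=4 MmEEWwCc=8 MmEEWwcc=8 MmEEwwCc=8 MmEEwwcc=8 MmEeWwCc=16 MmEeWwcc=16 MmEewwCc=16 MmEewwcc=16 MmeeWwCc=8 MmeeWwcc=8 MmeewwCc=8 Mmeewwcc=8 mmEEWwCc=4 mmEEWwcc=4 mmEEwwCc=4 mmEEwwcc=4 mmEeWwCc=8 mmEeWwcc=8 mmEewwCc=8 mmEewwcc=8 mmeeWwCc=4 mmeeWwcc=4 mmeewwCc=4 mmeewwcc=4
MMeewwcc hits 4/256; gcd=4; 4÷4/256÷4 = 1/64

P(MMeewwcc) = 1/64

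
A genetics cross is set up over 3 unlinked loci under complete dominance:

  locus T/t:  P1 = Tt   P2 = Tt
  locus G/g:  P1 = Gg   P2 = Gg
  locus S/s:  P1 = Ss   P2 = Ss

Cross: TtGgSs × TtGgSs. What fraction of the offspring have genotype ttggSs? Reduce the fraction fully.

P(ttggSs) = 1/32

TtGgSs gametes: TGS×1, TGs×1, TgS×1, Tgs×1, tGS×1, tGs×1, tgS×1, tgs×1
TtGgSs gametes: TGS×1, TGs×1, TgS×1, Tgs×1, tGS×1, tGs×1, tgS×1, tgs×1
TtGgSs×TtGgSs grid (8·8=64): TTGGSS=1 TTGGSs=2 TTGGss=1 TTGgSS=2 TTGgSs=4 TTGgss=2 TTggSS=1 TTggSs=2 TTggss=1 TtGGSS=2 TtGGSs=4 TtGGss=2 TtGgSS=4 TtGgSs=8 TtGgss=4 TtggSS=2 TtggSs=4 Ttggss=2 ttGGSS=1 ttGGSs=2 ttGGss=1 ttGgSS=2 ttGgSs=4 ttGgss=2 ttggSS=1 ttggSs=2 ttggss=1
ttggSs hits 2/64; gcd=2; 2÷2/64÷2 = 1/32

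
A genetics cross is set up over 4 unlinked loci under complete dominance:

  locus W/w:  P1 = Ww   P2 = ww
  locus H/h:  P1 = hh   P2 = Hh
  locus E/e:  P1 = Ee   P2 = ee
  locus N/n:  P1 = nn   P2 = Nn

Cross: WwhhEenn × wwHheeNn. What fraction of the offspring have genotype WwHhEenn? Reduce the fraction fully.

P(WwHhEenn) = 1/16

WwhhEenn gametes: WhEn×4, When×4, whEn×4, when×4
wwHheeNn gametes: wHeN×4, wHen×4, wheN×4, when×4
WwhhEenn×wwHheeNn grid (16·16=256): WwHhEeNn=16 WwHhEenn=16 WwHheeNn=16 WwHheenn=16 WwhhEeNn=16 WwhhEenn=16 WwhheeNn=16 Wwhheenn=16 wwHhEeNn=16 wwHhEenn=16 wwHheeNn=16 wwHheenn=16 wwhhEeNn=16 wwhhEenn=16 wwhheeNn=16 wwhheenn=16
WwHhEenn hits 16/256; gcd=16; 16÷16/256÷16 = 1/16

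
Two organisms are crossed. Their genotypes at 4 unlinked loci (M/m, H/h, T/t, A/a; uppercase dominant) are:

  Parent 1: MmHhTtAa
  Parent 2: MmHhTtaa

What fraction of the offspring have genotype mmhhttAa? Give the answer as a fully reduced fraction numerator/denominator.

MmHhTtAa gametes: MHTA×1, MHTa×1, MHtA×1, MHta×1, MhTA×1, MhTa×1, MhtA×1, Mhta×1, mHTA×1, mHTa×1, mHtA×1, mHta×1, mhTA×1, mhTa×1, mhtA×1, mhta×1
MmHhTtaa gametes: MHTa×2, MHta×2, MhTa×2, Mhta×2, mHTa×2, mHta×2, mhTa×2, mhta×2
MmHhTtAa×MmHhTtaa grid (16·16=256): MMHHTTAa=2 MMHHTTaa=2 MMHHTtAa=4 MMHHTtaa=4 MMHHttAa=2 MMHHttaa=2 MMHhTTAa=4 MMHhTTaa=4 MMHhTtAa=8 MMHhTtaa=8 MMHhttAa=4 MMHhttaa=4 MMhhTTAa=2 MMhhTTaa=2 MMhhTtAa=4 MMhhTtaa=4 MMhhttAa=2 MMhhttaa=2 MmHHTTAa=4 MmHHTTaa=4 MmHHTtAa=8 MmHHTtaa=8 MmHHttAa=4 MmHHttaa=4 MmHhTTAa=8 MmHhTTaa=8 MmHhTtAa=16 MmHhTtaa=16 MmHhttAa=8 MmHhttaa=8 MmhhTTAa=4 MmhhTTaa=4 MmhhTtAa=8 MmhhTtaa=8 MmhhttAa=4 Mmhhttaa=4 mmHHTTAa=2 mmHHTTaa=2 mmHHTtAa=4 mmHHTtaa=4 mmHHttAa=2 mmHHttaa=2 mmHhTTAa=4 mmHhTTaa=4 mmHhTtAa=8 mmHhTtaa=8 mmHhttAa=4 mmHhttaa=4 mmhhTTAa=2 mmhhTTaa=2 mmhhTtAa=4 mmhhTtaa=4 mmhhttAa=2 mmhhttaa=2
mmhhttAa hits 2/256; gcd=2; 2÷2/256÷2 = 1/128

P(mmhhttAa) = 1/128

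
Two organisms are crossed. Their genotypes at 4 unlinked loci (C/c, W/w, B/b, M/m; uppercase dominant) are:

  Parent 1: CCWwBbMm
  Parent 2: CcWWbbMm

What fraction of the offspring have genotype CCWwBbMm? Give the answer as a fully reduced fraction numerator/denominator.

P(CCWwBbMm) = 1/16

CCWwBbMm gametes: CWBM×2, CWBm×2, CWbM×2, CWbm×2, CwBM×2, CwBm×2, CwbM×2, Cwbm×2
CcWWbbMm gametes: CWbM×4, CWbm×4, cWbM×4, cWbm×4
CCWwBbMm×CcWWbbMm grid (16·16=256): CCWWBbMM=8 CCWWBbMm=16 CCWWBbmm=8 CCWWbbMM=8 CCWWbbMm=16 CCWWbbmm=8 CCWwBbMM=8 CCWwBbMm=16 CCWwBbmm=8 CCWwbbMM=8 CCWwbbMm=16 CCWwbbmm=8 CcWWBbMM=8 CcWWBbMm=16 CcWWBbmm=8 CcWWbbMM=8 CcWWbbMm=16 CcWWbbmm=8 CcWwBbMM=8 CcWwBbMm=16 CcWwBbmm=8 CcWwbbMM=8 CcWwbbMm=16 CcWwbbmm=8
CCWwBbMm hits 16/256; gcd=16; 16÷16/256÷16 = 1/16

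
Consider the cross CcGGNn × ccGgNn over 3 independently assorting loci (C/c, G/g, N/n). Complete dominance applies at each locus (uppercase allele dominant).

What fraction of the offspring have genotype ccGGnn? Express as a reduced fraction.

CcGGNn gametes: CGN×2, CGn×2, cGN×2, cGn×2
ccGgNn gametes: cGN×2, cGn×2, cgN×2, cgn×2
CcGGNn×ccGgNn grid (8·8=64): CcGGNN=4 CcGGNn=8 CcGGnn=4 CcGgNN=4 CcGgNn=8 CcGgnn=4 ccGGNN=4 ccGGNn=8 ccGGnn=4 ccGgNN=4 ccGgNn=8 ccGgnn=4
ccGGnn hits 4/64; gcd=4; 4÷4/64÷4 = 1/16

P(ccGGnn) = 1/16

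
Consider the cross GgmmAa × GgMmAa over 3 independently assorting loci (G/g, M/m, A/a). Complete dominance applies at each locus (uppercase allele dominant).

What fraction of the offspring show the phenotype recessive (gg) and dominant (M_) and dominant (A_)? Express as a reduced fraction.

GgmmAa gametes: GmA×2, Gma×2, gmA×2, gma×2
GgMmAa gametes: GMA×1, GMa×1, GmA×1, Gma×1, gMA×1, gMa×1, gmA×1, gma×1
GgmmAa×GgMmAa grid (8·8=64): GGMmAA=2 GGMmAa=4 GGMmaa=2 GGmmAA=2 GGmmAa=4 GGmmaa=2 GgMmAA=4 GgMmAa=8 GgMmaa=4 GgmmAA=4 GgmmAa=8 Ggmmaa=4 ggMmAA=2 ggMmAa=4 ggMmaa=2 ggmmAA=2 ggmmAa=4 ggmmaa=2
gg M_ A_ hits 6/64; gcd=2; 6÷2/64÷2 = 3/32

P(gg M_ A_) = 3/32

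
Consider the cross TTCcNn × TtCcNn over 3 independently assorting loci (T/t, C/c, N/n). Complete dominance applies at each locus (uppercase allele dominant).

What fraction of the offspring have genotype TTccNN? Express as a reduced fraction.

TTCcNn gametes: TCN×2, TCn×2, TcN×2, Tcn×2
TtCcNn gametes: TCN×1, TCn×1, TcN×1, Tcn×1, tCN×1, tCn×1, tcN×1, tcn×1
TTCcNn×TtCcNn grid (8·8=64): TTCCNN=2 TTCCNn=4 TTCCnn=2 TTCcNN=4 TTCcNn=8 TTCcnn=4 TTccNN=2 TTccNn=4 TTccnn=2 TtCCNN=2 TtCCNn=4 TtCCnn=2 TtCcNN=4 TtCcNn=8 TtCcnn=4 TtccNN=2 TtccNn=4 Ttccnn=2
TTccNN hits 2/64; gcd=2; 2÷2/64÷2 = 1/32

P(TTccNN) = 1/32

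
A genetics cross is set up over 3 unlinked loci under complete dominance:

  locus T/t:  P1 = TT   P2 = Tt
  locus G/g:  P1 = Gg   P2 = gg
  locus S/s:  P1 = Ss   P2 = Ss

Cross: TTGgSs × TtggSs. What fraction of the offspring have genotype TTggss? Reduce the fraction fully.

P(TTggss) = 1/16

TTGgSs gametes: TGS×2, TGs×2, TgS×2, Tgs×2
TtggSs gametes: TgS×2, Tgs×2, tgS×2, tgs×2
TTGgSs×TtggSs grid (8·8=64): TTGgSS=4 TTGgSs=8 TTGgss=4 TTggSS=4 TTggSs=8 TTggss=4 TtGgSS=4 TtGgSs=8 TtGgss=4 TtggSS=4 TtggSs=8 Ttggss=4
TTggss hits 4/64; gcd=4; 4÷4/64÷4 = 1/16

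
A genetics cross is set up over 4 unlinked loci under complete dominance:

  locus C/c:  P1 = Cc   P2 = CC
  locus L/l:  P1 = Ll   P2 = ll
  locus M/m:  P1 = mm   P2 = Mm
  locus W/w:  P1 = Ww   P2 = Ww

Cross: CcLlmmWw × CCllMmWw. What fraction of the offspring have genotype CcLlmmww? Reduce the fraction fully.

CcLlmmWw gametes: CLmW×2, CLmw×2, ClmW×2, Clmw×2, cLmW×2, cLmw×2, clmW×2, clmw×2
CCllMmWw gametes: ClMW×4, ClMw×4, ClmW×4, Clmw×4
CcLlmmWw×CCllMmWw grid (16·16=256): CCLlMmWW=8 CCLlMmWw=16 CCLlMmww=8 CCLlmmWW=8 CCLlmmWw=16 CCLlmmww=8 CCllMmWW=8 CCllMmWw=16 CCllMmww=8 CCllmmWW=8 CCllmmWw=16 CCllmmww=8 CcLlMmWW=8 CcLlMmWw=16 CcLlMmww=8 CcLlmmWW=8 CcLlmmWw=16 CcLlmmww=8 CcllMmWW=8 CcllMmWw=16 CcllMmww=8 CcllmmWW=8 CcllmmWw=16 Ccllmmww=8
CcLlmmww hits 8/256; gcd=8; 8÷8/256÷8 = 1/32

P(CcLlmmww) = 1/32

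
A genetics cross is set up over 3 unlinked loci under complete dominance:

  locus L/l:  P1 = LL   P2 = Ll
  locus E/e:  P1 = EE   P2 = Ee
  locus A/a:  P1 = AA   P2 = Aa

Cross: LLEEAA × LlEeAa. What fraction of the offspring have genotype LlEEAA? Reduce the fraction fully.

LLEEAA gametes: LEA×8
LlEeAa gametes: LEA×1, LEa×1, LeA×1, Lea×1, lEA×1, lEa×1, leA×1, lea×1
LLEEAA×LlEeAa grid (8·8=64): LLEEAA=8 LLEEAa=8 LLEeAA=8 LLEeAa=8 LlEEAA=8 LlEEAa=8 LlEeAA=8 LlEeAa=8
LlEEAA hits 8/64; gcd=8; 8÷8/64÷8 = 1/8

P(LlEEAA) = 1/8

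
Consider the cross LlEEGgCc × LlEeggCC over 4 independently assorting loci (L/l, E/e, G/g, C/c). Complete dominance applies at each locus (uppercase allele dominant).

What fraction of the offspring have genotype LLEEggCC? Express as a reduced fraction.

P(LLEEggCC) = 1/32

LlEEGgCc gametes: LEGC×2, LEGc×2, LEgC×2, LEgc×2, lEGC×2, lEGc×2, lEgC×2, lEgc×2
LlEeggCC gametes: LEgC×4, LegC×4, lEgC×4, legC×4
LlEEGgCc×LlEeggCC grid (16·16=256): LLEEGgCC=8 LLEEGgCc=8 LLEEggCC=8 LLEEggCc=8 LLEeGgCC=8 LLEeGgCc=8 LLEeggCC=8 LLEeggCc=8 LlEEGgCC=16 LlEEGgCc=16 LlEEggCC=16 LlEEggCc=16 LlEeGgCC=16 LlEeGgCc=16 LlEeggCC=16 LlEeggCc=16 llEEGgCC=8 llEEGgCc=8 llEEggCC=8 llEEggCc=8 llEeGgCC=8 llEeGgCc=8 llEeggCC=8 llEeggCc=8
LLEEggCC hits 8/256; gcd=8; 8÷8/256÷8 = 1/32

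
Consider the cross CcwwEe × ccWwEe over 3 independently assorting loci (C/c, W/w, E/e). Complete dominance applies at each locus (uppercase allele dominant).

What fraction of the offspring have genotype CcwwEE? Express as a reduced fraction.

P(CcwwEE) = 1/16

CcwwEe gametes: CwE×2, Cwe×2, cwE×2, cwe×2
ccWwEe gametes: cWE×2, cWe×2, cwE×2, cwe×2
CcwwEe×ccWwEe grid (8·8=64): CcWwEE=4 CcWwEe=8 CcWwee=4 CcwwEE=4 CcwwEe=8 Ccwwee=4 ccWwEE=4 ccWwEe=8 ccWwee=4 ccwwEE=4 ccwwEe=8 ccwwee=4
CcwwEE hits 4/64; gcd=4; 4÷4/64÷4 = 1/16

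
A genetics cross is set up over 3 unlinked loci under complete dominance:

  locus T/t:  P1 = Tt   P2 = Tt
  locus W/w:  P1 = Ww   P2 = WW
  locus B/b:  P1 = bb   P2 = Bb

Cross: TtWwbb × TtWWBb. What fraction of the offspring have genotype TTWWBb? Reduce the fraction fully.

TtWwbb gametes: TWb×2, Twb×2, tWb×2, twb×2
TtWWBb gametes: TWB×2, TWb×2, tWB×2, tWb×2
TtWwbb×TtWWBb grid (8·8=64): TTWWBb=4 TTWWbb=4 TTWwBb=4 TTWwbb=4 TtWWBb=8 TtWWbb=8 TtWwBb=8 TtWwbb=8 ttWWBb=4 ttWWbb=4 ttWwBb=4 ttWwbb=4
TTWWBb hits 4/64; gcd=4; 4÷4/64÷4 = 1/16

P(TTWWBb) = 1/16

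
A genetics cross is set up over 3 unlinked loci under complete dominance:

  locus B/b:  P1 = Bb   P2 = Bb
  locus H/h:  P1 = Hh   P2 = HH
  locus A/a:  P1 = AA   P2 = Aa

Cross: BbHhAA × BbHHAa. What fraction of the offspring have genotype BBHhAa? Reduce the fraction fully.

BbHhAA gametes: BHA×2, BhA×2, bHA×2, bhA×2
BbHHAa gametes: BHA×2, BHa×2, bHA×2, bHa×2
BbHhAA×BbHHAa grid (8·8=64): BBHHAA=4 BBHHAa=4 BBHhAA=4 BBHhAa=4 BbHHAA=8 BbHHAa=8 BbHhAA=8 BbHhAa=8 bbHHAA=4 bbHHAa=4 bbHhAA=4 bbHhAa=4
BBHhAa hits 4/64; gcd=4; 4÷4/64÷4 = 1/16

P(BBHhAa) = 1/16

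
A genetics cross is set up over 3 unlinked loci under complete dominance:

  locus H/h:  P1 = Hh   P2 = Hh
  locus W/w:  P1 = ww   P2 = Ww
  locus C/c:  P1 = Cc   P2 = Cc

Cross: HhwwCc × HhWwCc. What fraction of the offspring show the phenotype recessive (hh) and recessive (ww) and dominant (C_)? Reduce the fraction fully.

HhwwCc gametes: HwC×2, Hwc×2, hwC×2, hwc×2
HhWwCc gametes: HWC×1, HWc×1, HwC×1, Hwc×1, hWC×1, hWc×1, hwC×1, hwc×1
HhwwCc×HhWwCc grid (8·8=64): HHWwCC=2 HHWwCc=4 HHWwcc=2 HHwwCC=2 HHwwCc=4 HHwwcc=2 HhWwCC=4 HhWwCc=8 HhWwcc=4 HhwwCC=4 HhwwCc=8 Hhwwcc=4 hhWwCC=2 hhWwCc=4 hhWwcc=2 hhwwCC=2 hhwwCc=4 hhwwcc=2
hh ww C_ hits 6/64; gcd=2; 6÷2/64÷2 = 3/32

P(hh ww C_) = 3/32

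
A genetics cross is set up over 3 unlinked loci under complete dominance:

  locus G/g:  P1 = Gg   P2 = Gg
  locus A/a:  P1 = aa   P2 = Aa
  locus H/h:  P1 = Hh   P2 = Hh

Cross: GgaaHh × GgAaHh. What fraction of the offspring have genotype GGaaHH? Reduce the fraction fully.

P(GGaaHH) = 1/32

GgaaHh gametes: GaH×2, Gah×2, gaH×2, gah×2
GgAaHh gametes: GAH×1, GAh×1, GaH×1, Gah×1, gAH×1, gAh×1, gaH×1, gah×1
GgaaHh×GgAaHh grid (8·8=64): GGAaHH=2 GGAaHh=4 GGAahh=2 GGaaHH=2 GGaaHh=4 GGaahh=2 GgAaHH=4 GgAaHh=8 GgAahh=4 GgaaHH=4 GgaaHh=8 Ggaahh=4 ggAaHH=2 ggAaHh=4 ggAahh=2 ggaaHH=2 ggaaHh=4 ggaahh=2
GGaaHH hits 2/64; gcd=2; 2÷2/64÷2 = 1/32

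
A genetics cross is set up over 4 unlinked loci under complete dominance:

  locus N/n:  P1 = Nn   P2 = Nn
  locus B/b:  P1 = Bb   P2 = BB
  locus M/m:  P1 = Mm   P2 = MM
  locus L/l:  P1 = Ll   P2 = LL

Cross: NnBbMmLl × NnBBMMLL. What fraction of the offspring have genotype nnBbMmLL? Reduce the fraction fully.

P(nnBbMmLL) = 1/32

NnBbMmLl gametes: NBML×1, NBMl×1, NBmL×1, NBml×1, NbML×1, NbMl×1, NbmL×1, Nbml×1, nBML×1, nBMl×1, nBmL×1, nBml×1, nbML×1, nbMl×1, nbmL×1, nbml×1
NnBBMMLL gametes: NBML×8, nBML×8
NnBbMmLl×NnBBMMLL grid (16·16=256): NNBBMMLL=8 NNBBMMLl=8 NNBBMmLL=8 NNBBMmLl=8 NNBbMMLL=8 NNBbMMLl=8 NNBbMmLL=8 NNBbMmLl=8 NnBBMMLL=16 NnBBMMLl=16 NnBBMmLL=16 NnBBMmLl=16 NnBbMMLL=16 NnBbMMLl=16 NnBbMmLL=16 NnBbMmLl=16 nnBBMMLL=8 nnBBMMLl=8 nnBBMmLL=8 nnBBMmLl=8 nnBbMMLL=8 nnBbMMLl=8 nnBbMmLL=8 nnBbMmLl=8
nnBbMmLL hits 8/256; gcd=8; 8÷8/256÷8 = 1/32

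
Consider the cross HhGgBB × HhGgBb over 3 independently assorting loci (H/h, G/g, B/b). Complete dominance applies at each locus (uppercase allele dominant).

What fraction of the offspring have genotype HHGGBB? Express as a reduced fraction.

P(HHGGBB) = 1/32

HhGgBB gametes: HGB×2, HgB×2, hGB×2, hgB×2
HhGgBb gametes: HGB×1, HGb×1, HgB×1, Hgb×1, hGB×1, hGb×1, hgB×1, hgb×1
HhGgBB×HhGgBb grid (8·8=64): HHGGBB=2 HHGGBb=2 HHGgBB=4 HHGgBb=4 HHggBB=2 HHggBb=2 HhGGBB=4 HhGGBb=4 HhGgBB=8 HhGgBb=8 HhggBB=4 HhggBb=4 hhGGBB=2 hhGGBb=2 hhGgBB=4 hhGgBb=4 hhggBB=2 hhggBb=2
HHGGBB hits 2/64; gcd=2; 2÷2/64÷2 = 1/32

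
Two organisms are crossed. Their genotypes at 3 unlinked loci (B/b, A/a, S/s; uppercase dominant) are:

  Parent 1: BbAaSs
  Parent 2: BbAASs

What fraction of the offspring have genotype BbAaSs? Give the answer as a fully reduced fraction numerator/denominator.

P(BbAaSs) = 1/8

BbAaSs gametes: BAS×1, BAs×1, BaS×1, Bas×1, bAS×1, bAs×1, baS×1, bas×1
BbAASs gametes: BAS×2, BAs×2, bAS×2, bAs×2
BbAaSs×BbAASs grid (8·8=64): BBAASS=2 BBAASs=4 BBAAss=2 BBAaSS=2 BBAaSs=4 BBAass=2 BbAASS=4 BbAASs=8 BbAAss=4 BbAaSS=4 BbAaSs=8 BbAass=4 bbAASS=2 bbAASs=4 bbAAss=2 bbAaSS=2 bbAaSs=4 bbAass=2
BbAaSs hits 8/64; gcd=8; 8÷8/64÷8 = 1/8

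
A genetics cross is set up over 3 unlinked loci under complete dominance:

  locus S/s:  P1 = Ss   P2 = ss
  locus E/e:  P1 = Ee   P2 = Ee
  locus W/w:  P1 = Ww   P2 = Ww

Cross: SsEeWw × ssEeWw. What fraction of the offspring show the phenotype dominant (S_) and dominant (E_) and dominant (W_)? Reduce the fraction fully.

P(S_ E_ W_) = 9/32

SsEeWw gametes: SEW×1, SEw×1, SeW×1, Sew×1, sEW×1, sEw×1, seW×1, sew×1
ssEeWw gametes: sEW×2, sEw×2, seW×2, sew×2
SsEeWw×ssEeWw grid (8·8=64): SsEEWW=2 SsEEWw=4 SsEEww=2 SsEeWW=4 SsEeWw=8 SsEeww=4 SseeWW=2 SseeWw=4 Sseeww=2 ssEEWW=2 ssEEWw=4 ssEEww=2 ssEeWW=4 ssEeWw=8 ssEeww=4 sseeWW=2 sseeWw=4 sseeww=2
S_ E_ W_ hits 18/64; gcd=2; 18÷2/64÷2 = 9/32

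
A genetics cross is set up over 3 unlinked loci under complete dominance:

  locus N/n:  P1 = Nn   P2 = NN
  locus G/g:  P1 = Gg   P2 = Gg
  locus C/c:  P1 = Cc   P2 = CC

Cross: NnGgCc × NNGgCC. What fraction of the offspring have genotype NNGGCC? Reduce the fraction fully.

NnGgCc gametes: NGC×1, NGc×1, NgC×1, Ngc×1, nGC×1, nGc×1, ngC×1, ngc×1
NNGgCC gametes: NGC×4, NgC×4
NnGgCc×NNGgCC grid (8·8=64): NNGGCC=4 NNGGCc=4 NNGgCC=8 NNGgCc=8 NNggCC=4 NNggCc=4 NnGGCC=4 NnGGCc=4 NnGgCC=8 NnGgCc=8 NnggCC=4 NnggCc=4
NNGGCC hits 4/64; gcd=4; 4÷4/64÷4 = 1/16

P(NNGGCC) = 1/16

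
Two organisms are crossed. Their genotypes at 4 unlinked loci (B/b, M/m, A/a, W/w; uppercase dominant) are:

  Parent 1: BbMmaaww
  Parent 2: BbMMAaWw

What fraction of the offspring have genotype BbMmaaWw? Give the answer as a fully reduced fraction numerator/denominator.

P(BbMmaaWw) = 1/16

BbMmaaww gametes: BMaw×4, Bmaw×4, bMaw×4, bmaw×4
BbMMAaWw gametes: BMAW×2, BMAw×2, BMaW×2, BMaw×2, bMAW×2, bMAw×2, bMaW×2, bMaw×2
BbMmaaww×BbMMAaWw grid (16·16=256): BBMMAaWw=8 BBMMAaww=8 BBMMaaWw=8 BBMMaaww=8 BBMmAaWw=8 BBMmAaww=8 BBMmaaWw=8 BBMmaaww=8 BbMMAaWw=16 BbMMAaww=16 BbMMaaWw=16 BbMMaaww=16 BbMmAaWw=16 BbMmAaww=16 BbMmaaWw=16 BbMmaaww=16 bbMMAaWw=8 bbMMAaww=8 bbMMaaWw=8 bbMMaaww=8 bbMmAaWw=8 bbMmAaww=8 bbMmaaWw=8 bbMmaaww=8
BbMmaaWw hits 16/256; gcd=16; 16÷16/256÷16 = 1/16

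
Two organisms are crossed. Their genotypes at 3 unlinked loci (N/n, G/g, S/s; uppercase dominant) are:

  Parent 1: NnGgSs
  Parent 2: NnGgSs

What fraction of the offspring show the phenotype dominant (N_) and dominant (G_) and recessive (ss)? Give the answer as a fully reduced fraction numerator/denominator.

NnGgSs gametes: NGS×1, NGs×1, NgS×1, Ngs×1, nGS×1, nGs×1, ngS×1, ngs×1
NnGgSs gametes: NGS×1, NGs×1, NgS×1, Ngs×1, nGS×1, nGs×1, ngS×1, ngs×1
NnGgSs×NnGgSs grid (8·8=64): NNGGSS=1 NNGGSs=2 NNGGss=1 NNGgSS=2 NNGgSs=4 NNGgss=2 NNggSS=1 NNggSs=2 NNggss=1 NnGGSS=2 NnGGSs=4 NnGGss=2 NnGgSS=4 NnGgSs=8 NnGgss=4 NnggSS=2 NnggSs=4 Nnggss=2 nnGGSS=1 nnGGSs=2 nnGGss=1 nnGgSS=2 nnGgSs=4 nnGgss=2 nnggSS=1 nnggSs=2 nnggss=1
N_ G_ ss hits 9/64; gcd=1; 9÷1/64÷1 = 9/64

P(N_ G_ ss) = 9/64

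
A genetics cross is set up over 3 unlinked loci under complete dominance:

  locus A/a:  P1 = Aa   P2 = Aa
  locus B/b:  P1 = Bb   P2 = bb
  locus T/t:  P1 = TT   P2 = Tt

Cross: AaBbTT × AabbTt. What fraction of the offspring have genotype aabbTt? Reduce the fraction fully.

AaBbTT gametes: ABT×2, AbT×2, aBT×2, abT×2
AabbTt gametes: AbT×2, Abt×2, abT×2, abt×2
AaBbTT×AabbTt grid (8·8=64): AABbTT=4 AABbTt=4 AAbbTT=4 AAbbTt=4 AaBbTT=8 AaBbTt=8 AabbTT=8 AabbTt=8 aaBbTT=4 aaBbTt=4 aabbTT=4 aabbTt=4
aabbTt hits 4/64; gcd=4; 4÷4/64÷4 = 1/16

P(aabbTt) = 1/16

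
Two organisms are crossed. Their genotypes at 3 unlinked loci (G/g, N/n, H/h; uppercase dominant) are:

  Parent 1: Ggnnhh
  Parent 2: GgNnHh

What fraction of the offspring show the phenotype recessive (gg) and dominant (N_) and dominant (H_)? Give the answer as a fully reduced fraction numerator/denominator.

Ggnnhh gametes: Gnh×4, gnh×4
GgNnHh gametes: GNH×1, GNh×1, GnH×1, Gnh×1, gNH×1, gNh×1, gnH×1, gnh×1
Ggnnhh×GgNnHh grid (8·8=64): GGNnHh=4 GGNnhh=4 GGnnHh=4 GGnnhh=4 GgNnHh=8 GgNnhh=8 GgnnHh=8 Ggnnhh=8 ggNnHh=4 ggNnhh=4 ggnnHh=4 ggnnhh=4
gg N_ H_ hits 4/64; gcd=4; 4÷4/64÷4 = 1/16

P(gg N_ H_) = 1/16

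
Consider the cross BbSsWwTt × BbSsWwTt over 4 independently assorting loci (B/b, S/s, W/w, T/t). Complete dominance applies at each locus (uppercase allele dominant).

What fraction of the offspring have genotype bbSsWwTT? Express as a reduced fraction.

BbSsWwTt gametes: BSWT×1, BSWt×1, BSwT×1, BSwt×1, BsWT×1, BsWt×1, BswT×1, Bswt×1, bSWT×1, bSWt×1, bSwT×1, bSwt×1, bsWT×1, bsWt×1, bswT×1, bswt×1
BbSsWwTt gametes: BSWT×1, BSWt×1, BSwT×1, BSwt×1, BsWT×1, BsWt×1, BswT×1, Bswt×1, bSWT×1, bSWt×1, bSwT×1, bSwt×1, bsWT×1, bsWt×1, bswT×1, bswt×1
BbSsWwTt×BbSsWwTt grid (16·16=256): BBSSWWTT=1 BBSSWWTt=2 BBSSWWtt=1 BBSSWwTT=2 BBSSWwTt=4 BBSSWwtt=2 BBSSwwTT=1 BBSSwwTt=2 BBSSwwtt=1 BBSsWWTT=2 BBSsWWTt=4 BBSsWWtt=2 BBSsWwTT=4 BBSsWwTt=8 BBSsWwtt=4 BBSswwTT=2 BBSswwTt=4 BBSswwtt=2 BBssWWTT=1 BBssWWTt=2 BBssWWtt=1 BBssWwTT=2 BBssWwTt=4 BBssWwtt=2 BBsswwTT=1 BBsswwTt=2 BBsswwtt=1 BbSSWWTT=2 BbSSWWTt=4 BbSSWWtt=2 BbSSWwTT=4 BbSSWwTt=8 BbSSWwtt=4 BbSSwwTT=2 BbSSwwTt=4 BbSSwwtt=2 BbSsWWTT=4 BbSsWWTt=8 BbSsWWtt=4 BbSsWwTT=8 BbSsWwTt=16 BbSsWwtt=8 BbSswwTT=4 BbSswwTt=8 BbSswwtt=4 BbssWWTT=2 BbssWWTt=4 BbssWWtt=2 BbssWwTT=4 BbssWwTt=8 BbssWwtt=4 BbsswwTT=2 BbsswwTt=4 Bbsswwtt=2 bbSSWWTT=1 bbSSWWTt=2 bbSSWWtt=1 bbSSWwTT=2 bbSSWwTt=4 bbSSWwtt=2 bbSSwwTT=1 bbSSwwTt=2 bbSSwwtt=1 bbSsWWTT=2 bbSsWWTt=4 bbSsWWtt=2 bbSsWwTT=4 bbSsWwTt=8 bbSsWwtt=4 bbSswwTT=2 bbSswwTt=4 bbSswwtt=2 bbssWWTT=1 bbssWWTt=2 bbssWWtt=1 bbssWwTT=2 bbssWwTt=4 bbssWwtt=2 bbsswwTT=1 bbsswwTt=2 bbsswwtt=1
bbSsWwTT hits 4/256; gcd=4; 4÷4/256÷4 = 1/64

P(bbSsWwTT) = 1/64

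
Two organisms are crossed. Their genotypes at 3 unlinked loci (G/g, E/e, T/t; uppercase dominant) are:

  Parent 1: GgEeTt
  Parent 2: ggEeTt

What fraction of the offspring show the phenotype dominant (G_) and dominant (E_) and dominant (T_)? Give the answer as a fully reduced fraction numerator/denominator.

GgEeTt gametes: GET×1, GEt×1, GeT×1, Get×1, gET×1, gEt×1, geT×1, get×1
ggEeTt gametes: gET×2, gEt×2, geT×2, get×2
GgEeTt×ggEeTt grid (8·8=64): GgEETT=2 GgEETt=4 GgEEtt=2 GgEeTT=4 GgEeTt=8 GgEett=4 GgeeTT=2 GgeeTt=4 Ggeett=2 ggEETT=2 ggEETt=4 ggEEtt=2 ggEeTT=4 ggEeTt=8 ggEett=4 ggeeTT=2 ggeeTt=4 ggeett=2
G_ E_ T_ hits 18/64; gcd=2; 18÷2/64÷2 = 9/32

P(G_ E_ T_) = 9/32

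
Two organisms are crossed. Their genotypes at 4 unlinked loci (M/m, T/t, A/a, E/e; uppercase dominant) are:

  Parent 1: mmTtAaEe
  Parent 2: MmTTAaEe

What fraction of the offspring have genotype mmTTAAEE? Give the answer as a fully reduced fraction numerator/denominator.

P(mmTTAAEE) = 1/64

mmTtAaEe gametes: mTAE×2, mTAe×2, mTaE×2, mTae×2, mtAE×2, mtAe×2, mtaE×2, mtae×2
MmTTAaEe gametes: MTAE×2, MTAe×2, MTaE×2, MTae×2, mTAE×2, mTAe×2, mTaE×2, mTae×2
mmTtAaEe×MmTTAaEe grid (16·16=256): MmTTAAEE=4 MmTTAAEe=8 MmTTAAee=4 MmTTAaEE=8 MmTTAaEe=16 MmTTAaee=8 MmTTaaEE=4 MmTTaaEe=8 MmTTaaee=4 MmTtAAEE=4 MmTtAAEe=8 MmTtAAee=4 MmTtAaEE=8 MmTtAaEe=16 MmTtAaee=8 MmTtaaEE=4 MmTtaaEe=8 MmTtaaee=4 mmTTAAEE=4 mmTTAAEe=8 mmTTAAee=4 mmTTAaEE=8 mmTTAaEe=16 mmTTAaee=8 mmTTaaEE=4 mmTTaaEe=8 mmTTaaee=4 mmTtAAEE=4 mmTtAAEe=8 mmTtAAee=4 mmTtAaEE=8 mmTtAaEe=16 mmTtAaee=8 mmTtaaEE=4 mmTtaaEe=8 mmTtaaee=4
mmTTAAEE hits 4/256; gcd=4; 4÷4/256÷4 = 1/64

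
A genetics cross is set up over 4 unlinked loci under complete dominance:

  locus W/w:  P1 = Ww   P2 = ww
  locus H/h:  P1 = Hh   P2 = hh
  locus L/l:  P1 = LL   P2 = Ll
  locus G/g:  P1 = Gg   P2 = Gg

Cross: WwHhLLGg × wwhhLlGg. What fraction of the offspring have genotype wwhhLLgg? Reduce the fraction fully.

P(wwhhLLgg) = 1/32

WwHhLLGg gametes: WHLG×2, WHLg×2, WhLG×2, WhLg×2, wHLG×2, wHLg×2, whLG×2, whLg×2
wwhhLlGg gametes: whLG×4, whLg×4, whlG×4, whlg×4
WwHhLLGg×wwhhLlGg grid (16·16=256): WwHhLLGG=8 WwHhLLGg=16 WwHhLLgg=8 WwHhLlGG=8 WwHhLlGg=16 WwHhLlgg=8 WwhhLLGG=8 WwhhLLGg=16 WwhhLLgg=8 WwhhLlGG=8 WwhhLlGg=16 WwhhLlgg=8 wwHhLLGG=8 wwHhLLGg=16 wwHhLLgg=8 wwHhLlGG=8 wwHhLlGg=16 wwHhLlgg=8 wwhhLLGG=8 wwhhLLGg=16 wwhhLLgg=8 wwhhLlGG=8 wwhhLlGg=16 wwhhLlgg=8
wwhhLLgg hits 8/256; gcd=8; 8÷8/256÷8 = 1/32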